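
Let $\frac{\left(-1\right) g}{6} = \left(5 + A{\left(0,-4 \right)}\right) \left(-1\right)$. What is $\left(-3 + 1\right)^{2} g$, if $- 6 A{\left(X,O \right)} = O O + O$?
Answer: $72$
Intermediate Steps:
$A{\left(X,O \right)} = - \frac{O}{6} - \frac{O^{2}}{6}$ ($A{\left(X,O \right)} = - \frac{O O + O}{6} = - \frac{O^{2} + O}{6} = - \frac{O + O^{2}}{6} = - \frac{O}{6} - \frac{O^{2}}{6}$)
$g = 18$ ($g = - 6 \left(5 - - \frac{2 \left(1 - 4\right)}{3}\right) \left(-1\right) = - 6 \left(5 - \left(- \frac{2}{3}\right) \left(-3\right)\right) \left(-1\right) = - 6 \left(5 - 2\right) \left(-1\right) = - 6 \cdot 3 \left(-1\right) = \left(-6\right) \left(-3\right) = 18$)
$\left(-3 + 1\right)^{2} g = \left(-3 + 1\right)^{2} \cdot 18 = \left(-2\right)^{2} \cdot 18 = 4 \cdot 18 = 72$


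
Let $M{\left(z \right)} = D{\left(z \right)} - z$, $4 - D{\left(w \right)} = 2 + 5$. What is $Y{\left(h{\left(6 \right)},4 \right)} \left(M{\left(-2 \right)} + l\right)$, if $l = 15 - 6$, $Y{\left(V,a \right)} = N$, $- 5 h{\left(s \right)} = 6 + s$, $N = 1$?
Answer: $8$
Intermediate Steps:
$D{\left(w \right)} = -3$ ($D{\left(w \right)} = 4 - \left(2 + 5\right) = 4 - 7 = -3$)
$M{\left(z \right)} = -3 - z$
$h{\left(s \right)} = - \frac{6}{5} - \frac{s}{5}$ ($h{\left(s \right)} = - \frac{6 + s}{5} = - \frac{6}{5} - \frac{s}{5}$)
$Y{\left(V,a \right)} = 1$
$l = 9$
$Y{\left(h{\left(6 \right)},4 \right)} \left(M{\left(-2 \right)} + l\right) = 1 \left(\left(-3 - -2\right) + 9\right) = 1 \left(\left(-3 + 2\right) + 9\right) = 1 \left(-1 + 9\right) = 1 \cdot 8 = 8$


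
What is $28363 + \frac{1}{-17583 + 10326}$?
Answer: $\frac{205830290}{7257} \approx 28363.0$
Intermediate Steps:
$28363 + \frac{1}{-17583 + 10326} = 28363 + \frac{1}{-7257} = 28363 - \frac{1}{7257} = \frac{205830290}{7257}$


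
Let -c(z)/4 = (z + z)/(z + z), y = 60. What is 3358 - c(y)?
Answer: 3362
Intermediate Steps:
c(z) = -4 (c(z) = -4*(z + z)/(z + z) = -4*2*z/(2*z) = -4*2*z*1/(2*z) = -4*1 = -4)
3358 - c(y) = 3358 - 1*(-4) = 3358 + 4 = 3362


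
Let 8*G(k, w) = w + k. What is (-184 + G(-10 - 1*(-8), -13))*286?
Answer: -212641/4 ≈ -53160.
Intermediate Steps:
G(k, w) = k/8 + w/8 (G(k, w) = (w + k)/8 = (k + w)/8 = k/8 + w/8)
(-184 + G(-10 - 1*(-8), -13))*286 = (-184 + ((-10 - 1*(-8))/8 + (1/8)*(-13)))*286 = (-184 + ((-10 + 8)/8 - 13/8))*286 = (-184 + ((1/8)*(-2) - 13/8))*286 = (-184 + (-1/4 - 13/8))*286 = (-184 - 15/8)*286 = -1487/8*286 = -212641/4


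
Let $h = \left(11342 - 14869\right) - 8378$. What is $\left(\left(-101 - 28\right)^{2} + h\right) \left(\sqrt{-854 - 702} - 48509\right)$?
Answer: $-229738624 + 9472 i \sqrt{389} \approx -2.2974 \cdot 10^{8} + 1.8682 \cdot 10^{5} i$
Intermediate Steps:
$h = -11905$ ($h = -3527 - 8378 = -11905$)
$\left(\left(-101 - 28\right)^{2} + h\right) \left(\sqrt{-854 - 702} - 48509\right) = \left(\left(-101 - 28\right)^{2} - 11905\right) \left(\sqrt{-854 - 702} - 48509\right) = \left(\left(-129\right)^{2} - 11905\right) \left(\sqrt{-1556} - 48509\right) = \left(16641 - 11905\right) \left(2 i \sqrt{389} - 48509\right) = 4736 \left(-48509 + 2 i \sqrt{389}\right) = -229738624 + 9472 i \sqrt{389}$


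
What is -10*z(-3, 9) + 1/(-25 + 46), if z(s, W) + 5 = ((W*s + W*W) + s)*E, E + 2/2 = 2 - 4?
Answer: 33181/21 ≈ 1580.0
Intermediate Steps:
E = -3 (E = -1 + (2 - 4) = -1 - 2 = -3)
z(s, W) = -5 - 3*s - 3*W² - 3*W*s (z(s, W) = -5 + ((W*s + W*W) + s)*(-3) = -5 + ((W*s + W²) + s)*(-3) = -5 + ((W² + W*s) + s)*(-3) = -5 + (s + W² + W*s)*(-3) = -5 + (-3*s - 3*W² - 3*W*s) = -5 - 3*s - 3*W² - 3*W*s)
-10*z(-3, 9) + 1/(-25 + 46) = -10*(-5 - 3*(-3) - 3*9² - 3*9*(-3)) + 1/(-25 + 46) = -10*(-5 + 9 - 3*81 + 81) + 1/21 = -10*(-5 + 9 - 243 + 81) + 1/21 = -10*(-158) + 1/21 = 1580 + 1/21 = 33181/21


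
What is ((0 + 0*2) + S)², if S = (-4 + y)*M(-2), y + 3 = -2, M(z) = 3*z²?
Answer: 11664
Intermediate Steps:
y = -5 (y = -3 - 2 = -5)
S = -108 (S = (-4 - 5)*(3*(-2)²) = -27*4 = -9*12 = -108)
((0 + 0*2) + S)² = ((0 + 0*2) - 108)² = ((0 + 0) - 108)² = (0 - 108)² = (-108)² = 11664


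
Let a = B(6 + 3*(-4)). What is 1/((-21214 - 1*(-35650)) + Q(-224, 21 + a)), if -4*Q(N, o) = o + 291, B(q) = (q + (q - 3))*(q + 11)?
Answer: 4/57507 ≈ 6.9557e-5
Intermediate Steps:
B(q) = (-3 + 2*q)*(11 + q) (B(q) = (q + (-3 + q))*(11 + q) = (-3 + 2*q)*(11 + q))
a = -75 (a = -33 + 2*(6 + 3*(-4))**2 + 19*(6 + 3*(-4)) = -33 + 2*(6 - 12)**2 + 19*(6 - 12) = -33 + 2*(-6)**2 + 19*(-6) = -33 + 2*36 - 114 = -33 + 72 - 114 = -75)
Q(N, o) = -291/4 - o/4 (Q(N, o) = -(o + 291)/4 = -(291 + o)/4 = -291/4 - o/4)
1/((-21214 - 1*(-35650)) + Q(-224, 21 + a)) = 1/((-21214 - 1*(-35650)) + (-291/4 - (21 - 75)/4)) = 1/((-21214 + 35650) + (-291/4 - 1/4*(-54))) = 1/(14436 + (-291/4 + 27/2)) = 1/(14436 - 237/4) = 1/(57507/4) = 4/57507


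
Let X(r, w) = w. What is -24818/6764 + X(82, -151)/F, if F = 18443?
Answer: -229369869/62374226 ≈ -3.6773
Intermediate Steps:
-24818/6764 + X(82, -151)/F = -24818/6764 - 151/18443 = -24818*1/6764 - 151*1/18443 = -12409/3382 - 151/18443 = -229369869/62374226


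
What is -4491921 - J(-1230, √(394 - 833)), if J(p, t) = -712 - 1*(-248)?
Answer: -4491457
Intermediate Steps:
J(p, t) = -464 (J(p, t) = -712 + 248 = -464)
-4491921 - J(-1230, √(394 - 833)) = -4491921 - 1*(-464) = -4491921 + 464 = -4491457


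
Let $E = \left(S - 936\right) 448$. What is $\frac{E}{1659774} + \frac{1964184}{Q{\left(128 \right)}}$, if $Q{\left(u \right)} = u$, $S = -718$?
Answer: $\frac{203750417965}{13278192} \approx 15345.0$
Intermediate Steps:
$E = -740992$ ($E = \left(-718 - 936\right) 448 = \left(-1654\right) 448 = -740992$)
$\frac{E}{1659774} + \frac{1964184}{Q{\left(128 \right)}} = - \frac{740992}{1659774} + \frac{1964184}{128} = \left(-740992\right) \frac{1}{1659774} + 1964184 \cdot \frac{1}{128} = - \frac{370496}{829887} + \frac{245523}{16} = \frac{203750417965}{13278192}$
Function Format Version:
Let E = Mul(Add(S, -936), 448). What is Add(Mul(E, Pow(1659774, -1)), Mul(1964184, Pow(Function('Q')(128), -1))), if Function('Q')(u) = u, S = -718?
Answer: Rational(203750417965, 13278192) ≈ 15345.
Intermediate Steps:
E = -740992 (E = Mul(Add(-718, -936), 448) = Mul(-1654, 448) = -740992)
Add(Mul(E, Pow(1659774, -1)), Mul(1964184, Pow(Function('Q')(128), -1))) = Add(Mul(-740992, Pow(1659774, -1)), Mul(1964184, Pow(128, -1))) = Add(Mul(-740992, Rational(1, 1659774)), Mul(1964184, Rational(1, 128))) = Add(Rational(-370496, 829887), Rational(245523, 16)) = Rational(203750417965, 13278192)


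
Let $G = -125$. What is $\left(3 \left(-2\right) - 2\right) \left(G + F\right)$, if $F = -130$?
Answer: $2040$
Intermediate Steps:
$\left(3 \left(-2\right) - 2\right) \left(G + F\right) = \left(3 \left(-2\right) - 2\right) \left(-125 - 130\right) = \left(-6 - 2\right) \left(-255\right) = \left(-8\right) \left(-255\right) = 2040$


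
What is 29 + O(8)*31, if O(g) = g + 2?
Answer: 339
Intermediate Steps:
O(g) = 2 + g
29 + O(8)*31 = 29 + (2 + 8)*31 = 29 + 10*31 = 29 + 310 = 339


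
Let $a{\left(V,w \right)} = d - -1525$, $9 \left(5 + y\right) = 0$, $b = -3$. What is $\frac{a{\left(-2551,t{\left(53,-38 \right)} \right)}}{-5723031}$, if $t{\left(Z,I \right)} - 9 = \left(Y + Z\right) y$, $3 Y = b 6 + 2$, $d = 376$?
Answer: $- \frac{1901}{5723031} \approx -0.00033217$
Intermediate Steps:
$y = -5$ ($y = -5 + \frac{1}{9} \cdot 0 = -5 + 0 = -5$)
$Y = - \frac{16}{3}$ ($Y = \frac{\left(-3\right) 6 + 2}{3} = \frac{-18 + 2}{3} = \frac{1}{3} \left(-16\right) = - \frac{16}{3} \approx -5.3333$)
$t{\left(Z,I \right)} = \frac{107}{3} - 5 Z$ ($t{\left(Z,I \right)} = 9 + \left(- \frac{16}{3} + Z\right) \left(-5\right) = 9 - \left(- \frac{80}{3} + 5 Z\right) = \frac{107}{3} - 5 Z$)
$a{\left(V,w \right)} = 1901$ ($a{\left(V,w \right)} = 376 - -1525 = 376 + 1525 = 1901$)
$\frac{a{\left(-2551,t{\left(53,-38 \right)} \right)}}{-5723031} = \frac{1901}{-5723031} = 1901 \left(- \frac{1}{5723031}\right) = - \frac{1901}{5723031}$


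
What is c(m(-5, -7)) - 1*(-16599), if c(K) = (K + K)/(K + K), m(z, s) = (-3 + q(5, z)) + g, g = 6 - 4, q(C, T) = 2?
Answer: 16600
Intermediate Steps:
g = 2
m(z, s) = 1 (m(z, s) = (-3 + 2) + 2 = -1 + 2 = 1)
c(K) = 1 (c(K) = (2*K)/((2*K)) = (2*K)*(1/(2*K)) = 1)
c(m(-5, -7)) - 1*(-16599) = 1 - 1*(-16599) = 1 + 16599 = 16600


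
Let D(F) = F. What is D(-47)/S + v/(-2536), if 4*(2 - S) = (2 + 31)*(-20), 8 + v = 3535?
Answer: -708201/423512 ≈ -1.6722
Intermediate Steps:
v = 3527 (v = -8 + 3535 = 3527)
S = 167 (S = 2 - (2 + 31)*(-20)/4 = 2 - 33*(-20)/4 = 2 - ¼*(-660) = 2 + 165 = 167)
D(-47)/S + v/(-2536) = -47/167 + 3527/(-2536) = -47*1/167 + 3527*(-1/2536) = -47/167 - 3527/2536 = -708201/423512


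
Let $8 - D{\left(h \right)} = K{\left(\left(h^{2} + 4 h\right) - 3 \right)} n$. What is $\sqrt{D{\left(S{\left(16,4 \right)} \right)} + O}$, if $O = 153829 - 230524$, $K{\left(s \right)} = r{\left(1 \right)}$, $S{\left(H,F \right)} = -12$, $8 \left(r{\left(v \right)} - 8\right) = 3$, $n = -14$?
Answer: $\frac{3 i \sqrt{34031}}{2} \approx 276.71 i$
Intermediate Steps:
$r{\left(v \right)} = \frac{67}{8}$ ($r{\left(v \right)} = 8 + \frac{1}{8} \cdot 3 = 8 + \frac{3}{8} = \frac{67}{8}$)
$K{\left(s \right)} = \frac{67}{8}$
$D{\left(h \right)} = \frac{501}{4}$ ($D{\left(h \right)} = 8 - \frac{67}{8} \left(-14\right) = 8 - - \frac{469}{4} = 8 + \frac{469}{4} = \frac{501}{4}$)
$O = -76695$
$\sqrt{D{\left(S{\left(16,4 \right)} \right)} + O} = \sqrt{\frac{501}{4} - 76695} = \sqrt{- \frac{306279}{4}} = \frac{3 i \sqrt{34031}}{2}$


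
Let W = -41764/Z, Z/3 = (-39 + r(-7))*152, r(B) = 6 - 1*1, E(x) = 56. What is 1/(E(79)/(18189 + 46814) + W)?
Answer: 251951628/678913379 ≈ 0.37111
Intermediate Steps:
r(B) = 5 (r(B) = 6 - 1 = 5)
Z = -15504 (Z = 3*((-39 + 5)*152) = 3*(-34*152) = 3*(-5168) = -15504)
W = 10441/3876 (W = -41764/(-15504) = -41764*(-1/15504) = 10441/3876 ≈ 2.6938)
1/(E(79)/(18189 + 46814) + W) = 1/(56/(18189 + 46814) + 10441/3876) = 1/(56/65003 + 10441/3876) = 1/(678913379/251951628) = 251951628/678913379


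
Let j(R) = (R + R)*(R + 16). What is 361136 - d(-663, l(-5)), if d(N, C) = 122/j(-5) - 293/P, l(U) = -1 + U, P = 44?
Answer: 79451629/220 ≈ 3.6114e+5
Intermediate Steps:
j(R) = 2*R*(16 + R) (j(R) = (2*R)*(16 + R) = 2*R*(16 + R))
d(N, C) = -1709/220 (d(N, C) = 122/((2*(-5)*(16 - 5))) - 293/44 = 122/((2*(-5)*11)) - 293*1/44 = 122/(-110) - 293/44 = 122*(-1/110) - 293/44 = -61/55 - 293/44 = -1709/220)
361136 - d(-663, l(-5)) = 361136 - 1*(-1709/220) = 361136 + 1709/220 = 79451629/220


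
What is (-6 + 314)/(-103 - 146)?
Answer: -308/249 ≈ -1.2369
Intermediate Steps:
(-6 + 314)/(-103 - 146) = 308/(-249) = 308*(-1/249) = -308/249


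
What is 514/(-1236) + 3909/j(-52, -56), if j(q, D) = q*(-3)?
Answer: 395945/16068 ≈ 24.642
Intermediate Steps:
j(q, D) = -3*q
514/(-1236) + 3909/j(-52, -56) = 514/(-1236) + 3909/((-3*(-52))) = 514*(-1/1236) + 3909/156 = -257/618 + 3909*(1/156) = -257/618 + 1303/52 = 395945/16068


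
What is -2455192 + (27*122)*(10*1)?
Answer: -2422252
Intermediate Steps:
-2455192 + (27*122)*(10*1) = -2455192 + 3294*10 = -2455192 + 32940 = -2422252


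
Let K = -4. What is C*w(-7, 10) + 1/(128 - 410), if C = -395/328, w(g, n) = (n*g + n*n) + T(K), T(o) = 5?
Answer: -1949489/46248 ≈ -42.153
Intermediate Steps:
w(g, n) = 5 + n**2 + g*n (w(g, n) = (n*g + n*n) + 5 = (g*n + n**2) + 5 = (n**2 + g*n) + 5 = 5 + n**2 + g*n)
C = -395/328 (C = -395*1/328 = -395/328 ≈ -1.2043)
C*w(-7, 10) + 1/(128 - 410) = -395*(5 + 10**2 - 7*10)/328 + 1/(128 - 410) = -395*(5 + 100 - 70)/328 + 1/(-282) = -395/328*35 - 1/282 = -13825/328 - 1/282 = -1949489/46248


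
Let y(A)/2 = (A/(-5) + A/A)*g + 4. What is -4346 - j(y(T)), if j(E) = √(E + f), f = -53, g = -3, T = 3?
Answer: -4346 - I*√1185/5 ≈ -4346.0 - 6.8848*I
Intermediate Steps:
y(A) = 2 + 6*A/5 (y(A) = 2*((A/(-5) + A/A)*(-3) + 4) = 2*((A*(-⅕) + 1)*(-3) + 4) = 2*((-A/5 + 1)*(-3) + 4) = 2*((1 - A/5)*(-3) + 4) = 2*((-3 + 3*A/5) + 4) = 2*(1 + 3*A/5) = 2 + 6*A/5)
j(E) = √(-53 + E) (j(E) = √(E - 53) = √(-53 + E))
-4346 - j(y(T)) = -4346 - √(-53 + (2 + (6/5)*3)) = -4346 - √(-53 + (2 + 18/5)) = -4346 - √(-53 + 28/5) = -4346 - √(-237/5) = -4346 - I*√1185/5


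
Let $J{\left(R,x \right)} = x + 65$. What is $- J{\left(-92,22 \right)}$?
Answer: $-87$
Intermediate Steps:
$J{\left(R,x \right)} = 65 + x$
$- J{\left(-92,22 \right)} = - (65 + 22) = \left(-1\right) 87 = -87$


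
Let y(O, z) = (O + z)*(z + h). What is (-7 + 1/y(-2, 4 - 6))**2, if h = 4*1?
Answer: 3249/64 ≈ 50.766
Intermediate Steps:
h = 4
y(O, z) = (4 + z)*(O + z) (y(O, z) = (O + z)*(z + 4) = (O + z)*(4 + z) = (4 + z)*(O + z))
(-7 + 1/y(-2, 4 - 6))**2 = (-7 + 1/((4 - 6)**2 + 4*(-2) + 4*(4 - 6) - 2*(4 - 6)))**2 = (-7 + 1/((-2)**2 - 8 + 4*(-2) - 2*(-2)))**2 = (-7 + 1/(4 - 8 - 8 + 4))**2 = (-7 + 1/(-8))**2 = (-7 - 1/8)**2 = (-57/8)**2 = 3249/64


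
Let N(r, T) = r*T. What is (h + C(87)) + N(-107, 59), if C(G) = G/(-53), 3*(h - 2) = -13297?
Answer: -1708451/159 ≈ -10745.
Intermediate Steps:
N(r, T) = T*r
h = -13291/3 (h = 2 + (1/3)*(-13297) = 2 - 13297/3 = -13291/3 ≈ -4430.3)
C(G) = -G/53 (C(G) = G*(-1/53) = -G/53)
(h + C(87)) + N(-107, 59) = (-13291/3 - 1/53*87) + 59*(-107) = (-13291/3 - 87/53) - 6313 = -704684/159 - 6313 = -1708451/159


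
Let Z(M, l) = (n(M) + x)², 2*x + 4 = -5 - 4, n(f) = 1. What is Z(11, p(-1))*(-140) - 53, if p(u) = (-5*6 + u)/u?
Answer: -4288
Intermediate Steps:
x = -13/2 (x = -2 + (-5 - 4)/2 = -2 + (½)*(-9) = -2 - 9/2 = -13/2 ≈ -6.5000)
p(u) = (-30 + u)/u
Z(M, l) = 121/4 (Z(M, l) = (1 - 13/2)² = (-11/2)² = 121/4)
Z(11, p(-1))*(-140) - 53 = (121/4)*(-140) - 53 = -4235 - 53 = -4288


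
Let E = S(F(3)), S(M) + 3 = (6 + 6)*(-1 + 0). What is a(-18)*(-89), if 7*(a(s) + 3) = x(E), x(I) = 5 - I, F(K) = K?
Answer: 89/7 ≈ 12.714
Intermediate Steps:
S(M) = -15 (S(M) = -3 + (6 + 6)*(-1 + 0) = -3 + 12*(-1) = -3 - 12 = -15)
E = -15
a(s) = -⅐ (a(s) = -3 + (5 - 1*(-15))/7 = -3 + (5 + 15)/7 = -3 + (⅐)*20 = -3 + 20/7 = -⅐)
a(-18)*(-89) = -⅐*(-89) = 89/7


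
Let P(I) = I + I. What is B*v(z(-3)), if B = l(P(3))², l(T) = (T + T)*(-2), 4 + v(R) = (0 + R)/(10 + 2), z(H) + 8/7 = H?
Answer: -17520/7 ≈ -2502.9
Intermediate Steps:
z(H) = -8/7 + H
v(R) = -4 + R/12 (v(R) = -4 + (0 + R)/(10 + 2) = -4 + R/12)
P(I) = 2*I
l(T) = -4*T (l(T) = (2*T)*(-2) = -4*T)
B = 576 (B = (-8*3)² = (-4*6)² = (-24)² = 576)
B*v(z(-3)) = 576*(-4 + (-8/7 - 3)/12) = 576*(-4 + (1/12)*(-29/7)) = 576*(-4 - 29/84) = 576*(-365/84) = -17520/7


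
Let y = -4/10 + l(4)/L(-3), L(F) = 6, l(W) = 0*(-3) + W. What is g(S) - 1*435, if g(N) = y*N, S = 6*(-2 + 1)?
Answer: -2183/5 ≈ -436.60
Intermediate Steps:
l(W) = W (l(W) = 0 + W = W)
S = -6 (S = 6*(-1) = -6)
y = 4/15 (y = -4/10 + 4/6 = -4*⅒ + 4*(⅙) = -⅖ + ⅔ = 4/15 ≈ 0.26667)
g(N) = 4*N/15
g(S) - 1*435 = (4/15)*(-6) - 1*435 = -8/5 - 435 = -2183/5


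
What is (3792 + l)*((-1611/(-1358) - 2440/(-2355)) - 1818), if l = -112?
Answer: -2136983431760/319809 ≈ -6.6821e+6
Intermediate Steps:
(3792 + l)*((-1611/(-1358) - 2440/(-2355)) - 1818) = (3792 - 112)*((-1611/(-1358) - 2440/(-2355)) - 1818) = 3680*((-1611*(-1/1358) - 2440*(-1/2355)) - 1818) = 3680*((1611/1358 + 488/471) - 1818) = 3680*(1421485/639618 - 1818) = 3680*(-1161404039/639618) = -2136983431760/319809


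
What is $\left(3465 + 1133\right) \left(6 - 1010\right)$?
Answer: $-4616392$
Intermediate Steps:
$\left(3465 + 1133\right) \left(6 - 1010\right) = 4598 \left(6 - 1010\right) = 4598 \left(-1004\right) = -4616392$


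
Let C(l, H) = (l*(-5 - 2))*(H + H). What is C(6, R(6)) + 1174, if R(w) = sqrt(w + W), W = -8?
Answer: 1174 - 84*I*sqrt(2) ≈ 1174.0 - 118.79*I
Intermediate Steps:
R(w) = sqrt(-8 + w) (R(w) = sqrt(w - 8) = sqrt(-8 + w))
C(l, H) = -14*H*l (C(l, H) = (l*(-7))*(2*H) = (-7*l)*(2*H) = -14*H*l)
C(6, R(6)) + 1174 = -14*sqrt(-8 + 6)*6 + 1174 = -14*sqrt(-2)*6 + 1174 = -14*I*sqrt(2)*6 + 1174 = -84*I*sqrt(2) + 1174 = 1174 - 84*I*sqrt(2)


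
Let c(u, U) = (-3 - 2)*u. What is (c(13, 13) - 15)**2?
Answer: 6400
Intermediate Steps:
c(u, U) = -5*u
(c(13, 13) - 15)**2 = (-5*13 - 15)**2 = (-65 - 15)**2 = (-80)**2 = 6400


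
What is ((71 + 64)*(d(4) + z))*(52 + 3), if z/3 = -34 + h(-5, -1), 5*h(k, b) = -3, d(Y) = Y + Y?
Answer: -711315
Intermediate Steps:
d(Y) = 2*Y
h(k, b) = -⅗ (h(k, b) = (⅕)*(-3) = -⅗)
z = -519/5 (z = 3*(-34 - ⅗) = 3*(-173/5) = -519/5 ≈ -103.80)
((71 + 64)*(d(4) + z))*(52 + 3) = ((71 + 64)*(2*4 - 519/5))*(52 + 3) = (135*(8 - 519/5))*55 = (135*(-479/5))*55 = -12933*55 = -711315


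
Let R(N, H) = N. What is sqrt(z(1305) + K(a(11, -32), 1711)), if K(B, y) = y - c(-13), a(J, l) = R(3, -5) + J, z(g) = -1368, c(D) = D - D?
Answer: 7*sqrt(7) ≈ 18.520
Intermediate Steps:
c(D) = 0
a(J, l) = 3 + J
K(B, y) = y (K(B, y) = y - 1*0 = y + 0 = y)
sqrt(z(1305) + K(a(11, -32), 1711)) = sqrt(-1368 + 1711) = sqrt(343) = 7*sqrt(7)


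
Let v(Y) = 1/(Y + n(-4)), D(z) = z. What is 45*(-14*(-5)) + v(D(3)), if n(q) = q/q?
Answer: 12601/4 ≈ 3150.3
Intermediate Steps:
n(q) = 1
v(Y) = 1/(1 + Y) (v(Y) = 1/(Y + 1) = 1/(1 + Y))
45*(-14*(-5)) + v(D(3)) = 45*(-14*(-5)) + 1/(1 + 3) = 45*70 + 1/4 = 3150 + 1/4 = 12601/4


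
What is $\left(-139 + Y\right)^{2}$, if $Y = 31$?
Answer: $11664$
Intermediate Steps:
$\left(-139 + Y\right)^{2} = \left(-139 + 31\right)^{2} = \left(-108\right)^{2} = 11664$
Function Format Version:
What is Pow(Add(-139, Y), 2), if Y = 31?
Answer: 11664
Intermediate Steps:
Pow(Add(-139, Y), 2) = Pow(Add(-139, 31), 2) = Pow(-108, 2) = 11664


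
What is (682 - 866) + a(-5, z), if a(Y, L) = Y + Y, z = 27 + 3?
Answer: -194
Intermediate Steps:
z = 30
a(Y, L) = 2*Y
(682 - 866) + a(-5, z) = (682 - 866) + 2*(-5) = -184 - 10 = -194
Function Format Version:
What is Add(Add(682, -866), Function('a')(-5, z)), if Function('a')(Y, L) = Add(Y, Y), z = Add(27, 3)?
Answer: -194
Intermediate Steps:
z = 30
Function('a')(Y, L) = Mul(2, Y)
Add(Add(682, -866), Function('a')(-5, z)) = Add(Add(682, -866), Mul(2, -5)) = Add(-184, -10) = -194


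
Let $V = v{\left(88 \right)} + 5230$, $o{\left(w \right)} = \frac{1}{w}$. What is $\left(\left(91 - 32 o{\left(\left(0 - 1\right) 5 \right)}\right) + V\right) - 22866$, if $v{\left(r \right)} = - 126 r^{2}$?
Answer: $- \frac{4966413}{5} \approx -9.9328 \cdot 10^{5}$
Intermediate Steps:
$V = -970514$ ($V = - 126 \cdot 88^{2} + 5230 = \left(-126\right) 7744 + 5230 = -975744 + 5230 = -970514$)
$\left(\left(91 - 32 o{\left(\left(0 - 1\right) 5 \right)}\right) + V\right) - 22866 = \left(\left(91 - \frac{32}{\left(0 - 1\right) 5}\right) - 970514\right) - 22866 = \left(\left(91 - \frac{32}{\left(-1\right) 5}\right) - 970514\right) - 22866 = \left(\left(91 - \frac{32}{-5}\right) - 970514\right) - 22866 = \left(\left(91 - - \frac{32}{5}\right) - 970514\right) - 22866 = \left(\left(91 + \frac{32}{5}\right) - 970514\right) - 22866 = \left(\frac{487}{5} - 970514\right) - 22866 = - \frac{4852083}{5} - 22866 = - \frac{4966413}{5}$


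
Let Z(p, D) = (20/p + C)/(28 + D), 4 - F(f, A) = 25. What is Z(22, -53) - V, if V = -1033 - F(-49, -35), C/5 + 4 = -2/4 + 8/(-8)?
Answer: 111437/110 ≈ 1013.1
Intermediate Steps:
F(f, A) = -21 (F(f, A) = 4 - 1*25 = 4 - 25 = -21)
C = -55/2 (C = -20 + 5*(-2/4 + 8/(-8)) = -20 + 5*(-2*1/4 + 8*(-1/8)) = -20 + 5*(-1/2 - 1) = -20 + 5*(-3/2) = -20 - 15/2 = -55/2 ≈ -27.500)
V = -1012 (V = -1033 - 1*(-21) = -1033 + 21 = -1012)
Z(p, D) = (-55/2 + 20/p)/(28 + D) (Z(p, D) = (20/p - 55/2)/(28 + D) = (-55/2 + 20/p)/(28 + D))
Z(22, -53) - V = (5/2)*(8 - 11*22)/(22*(28 - 53)) - 1*(-1012) = (5/2)*(1/22)*(8 - 242)/(-25) + 1012 = (5/2)*(1/22)*(-1/25)*(-234) + 1012 = 117/110 + 1012 = 111437/110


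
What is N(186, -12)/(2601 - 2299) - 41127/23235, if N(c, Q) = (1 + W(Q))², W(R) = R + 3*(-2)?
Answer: -1901813/2338990 ≈ -0.81309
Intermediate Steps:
W(R) = -6 + R (W(R) = R - 6 = -6 + R)
N(c, Q) = (-5 + Q)² (N(c, Q) = (1 + (-6 + Q))² = (-5 + Q)²)
N(186, -12)/(2601 - 2299) - 41127/23235 = (-5 - 12)²/(2601 - 2299) - 41127/23235 = (-17)²/302 - 41127*1/23235 = 289*(1/302) - 13709/7745 = 289/302 - 13709/7745 = -1901813/2338990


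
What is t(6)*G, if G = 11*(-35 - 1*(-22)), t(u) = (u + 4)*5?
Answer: -7150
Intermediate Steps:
t(u) = 20 + 5*u (t(u) = (4 + u)*5 = 20 + 5*u)
G = -143 (G = 11*(-35 + 22) = 11*(-13) = -143)
t(6)*G = (20 + 5*6)*(-143) = (20 + 30)*(-143) = 50*(-143) = -7150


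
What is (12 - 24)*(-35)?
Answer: 420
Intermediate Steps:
(12 - 24)*(-35) = -12*(-35) = 420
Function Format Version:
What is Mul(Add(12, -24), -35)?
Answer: 420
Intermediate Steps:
Mul(Add(12, -24), -35) = Mul(-12, -35) = 420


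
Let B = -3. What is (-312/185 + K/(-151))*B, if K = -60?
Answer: 108036/27935 ≈ 3.8674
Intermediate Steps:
(-312/185 + K/(-151))*B = (-312/185 - 60/(-151))*(-3) = (-312*1/185 - 60*(-1/151))*(-3) = (-312/185 + 60/151)*(-3) = -36012/27935*(-3) = 108036/27935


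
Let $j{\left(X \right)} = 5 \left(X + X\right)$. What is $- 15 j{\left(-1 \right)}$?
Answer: $150$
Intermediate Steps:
$j{\left(X \right)} = 10 X$ ($j{\left(X \right)} = 5 \cdot 2 X = 10 X$)
$- 15 j{\left(-1 \right)} = - 15 \cdot 10 \left(-1\right) = \left(-15\right) \left(-10\right) = 150$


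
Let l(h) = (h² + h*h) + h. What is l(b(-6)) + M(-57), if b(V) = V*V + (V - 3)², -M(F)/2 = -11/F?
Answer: 1567193/57 ≈ 27495.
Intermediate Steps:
M(F) = 22/F (M(F) = -(-22)/F = 22/F)
b(V) = V² + (-3 + V)²
l(h) = h + 2*h² (l(h) = (h² + h²) + h = 2*h² + h = h + 2*h²)
l(b(-6)) + M(-57) = ((-6)² + (-3 - 6)²)*(1 + 2*((-6)² + (-3 - 6)²)) + 22/(-57) = (36 + (-9)²)*(1 + 2*(36 + (-9)²)) + 22*(-1/57) = (36 + 81)*(1 + 2*(36 + 81)) - 22/57 = 117*(1 + 2*117) - 22/57 = 117*(1 + 234) - 22/57 = 117*235 - 22/57 = 27495 - 22/57 = 1567193/57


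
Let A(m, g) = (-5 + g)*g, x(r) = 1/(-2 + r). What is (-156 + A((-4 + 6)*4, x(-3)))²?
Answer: 15007876/625 ≈ 24013.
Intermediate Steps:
A(m, g) = g*(-5 + g)
(-156 + A((-4 + 6)*4, x(-3)))² = (-156 + (-5 + 1/(-2 - 3))/(-2 - 3))² = (-156 + (-5 + 1/(-5))/(-5))² = (-156 - (-5 - ⅕)/5)² = (-156 - ⅕*(-26/5))² = (-156 + 26/25)² = (-3874/25)² = 15007876/625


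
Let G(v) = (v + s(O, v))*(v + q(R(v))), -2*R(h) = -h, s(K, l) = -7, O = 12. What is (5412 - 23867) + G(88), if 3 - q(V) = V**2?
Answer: -167900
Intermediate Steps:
R(h) = h/2 (R(h) = -(-1)*h/2 = h/2)
q(V) = 3 - V**2
G(v) = (-7 + v)*(3 + v - v**2/4) (G(v) = (v - 7)*(v + (3 - (v/2)**2)) = (-7 + v)*(v + (3 - v**2/4)) = (-7 + v)*(3 + v - v**2/4))
(5412 - 23867) + G(88) = (5412 - 23867) + (-21 - 4*88 - 1/4*88**3 + (11/4)*88**2) = -18455 + (-21 - 352 - 1/4*681472 + (11/4)*7744) = -18455 + (-21 - 352 - 170368 + 21296) = -18455 - 149445 = -167900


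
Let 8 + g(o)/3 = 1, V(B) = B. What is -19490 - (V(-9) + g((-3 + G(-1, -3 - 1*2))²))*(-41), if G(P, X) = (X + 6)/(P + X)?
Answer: -20720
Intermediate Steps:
G(P, X) = (6 + X)/(P + X)
g(o) = -21 (g(o) = -24 + 3*1 = -24 + 3 = -21)
-19490 - (V(-9) + g((-3 + G(-1, -3 - 1*2))²))*(-41) = -19490 - (-9 - 21)*(-41) = -19490 - (-30)*(-41) = -19490 - 1*1230 = -19490 - 1230 = -20720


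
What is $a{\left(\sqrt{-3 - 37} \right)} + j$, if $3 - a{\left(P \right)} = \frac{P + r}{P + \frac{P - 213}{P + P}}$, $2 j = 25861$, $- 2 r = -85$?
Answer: $\frac{2221637083}{171778} + \frac{49650 i \sqrt{10}}{85889} \approx 12933.0 + 1.828 i$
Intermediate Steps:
$r = \frac{85}{2}$ ($r = \left(- \frac{1}{2}\right) \left(-85\right) = \frac{85}{2} \approx 42.5$)
$j = \frac{25861}{2}$ ($j = \frac{1}{2} \cdot 25861 = \frac{25861}{2} \approx 12931.0$)
$a{\left(P \right)} = 3 - \frac{\frac{85}{2} + P}{P + \frac{-213 + P}{2 P}}$ ($a{\left(P \right)} = 3 - \frac{P + \frac{85}{2}}{P + \frac{P - 213}{P + P}} = 3 - \frac{\frac{85}{2} + P}{P + \frac{-213 + P}{2 P}}$)
$a{\left(\sqrt{-3 - 37} \right)} + j = \frac{-639 - 82 \sqrt{-3 - 37} + 4 \left(\sqrt{-3 - 37}\right)^{2}}{-213 + \sqrt{-3 - 37} + 2 \left(\sqrt{-3 - 37}\right)^{2}} + \frac{25861}{2} = \frac{-639 - 82 \sqrt{-40} + 4 \left(\sqrt{-40}\right)^{2}}{-213 + \sqrt{-40} + 2 \left(\sqrt{-40}\right)^{2}} + \frac{25861}{2} = \frac{-639 - 82 \cdot 2 i \sqrt{10} + 4 \left(2 i \sqrt{10}\right)^{2}}{-213 + 2 i \sqrt{10} + 2 \left(2 i \sqrt{10}\right)^{2}} + \frac{25861}{2} = \frac{-639 - 164 i \sqrt{10} + 4 \left(-40\right)}{-213 + 2 i \sqrt{10} + 2 \left(-40\right)} + \frac{25861}{2} = \frac{-639 - 164 i \sqrt{10} - 160}{-213 + 2 i \sqrt{10} - 80} + \frac{25861}{2} = \frac{-799 - 164 i \sqrt{10}}{-293 + 2 i \sqrt{10}} + \frac{25861}{2} = \frac{25861}{2} + \frac{-799 - 164 i \sqrt{10}}{-293 + 2 i \sqrt{10}}$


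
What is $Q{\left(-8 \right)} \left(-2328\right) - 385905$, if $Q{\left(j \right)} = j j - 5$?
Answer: $-523257$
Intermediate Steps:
$Q{\left(j \right)} = -5 + j^{2}$ ($Q{\left(j \right)} = j^{2} - 5 = -5 + j^{2}$)
$Q{\left(-8 \right)} \left(-2328\right) - 385905 = \left(-5 + \left(-8\right)^{2}\right) \left(-2328\right) - 385905 = \left(-5 + 64\right) \left(-2328\right) - 385905 = 59 \left(-2328\right) - 385905 = -137352 - 385905 = -523257$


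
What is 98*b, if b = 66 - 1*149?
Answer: -8134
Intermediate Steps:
b = -83 (b = 66 - 149 = -83)
98*b = 98*(-83) = -8134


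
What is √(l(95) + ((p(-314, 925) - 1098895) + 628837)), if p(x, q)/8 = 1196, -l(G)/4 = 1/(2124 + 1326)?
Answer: 2*I*√13702455597/345 ≈ 678.59*I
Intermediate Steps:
l(G) = -2/1725 (l(G) = -4/(2124 + 1326) = -4/3450 = -4*1/3450 = -2/1725)
p(x, q) = 9568 (p(x, q) = 8*1196 = 9568)
√(l(95) + ((p(-314, 925) - 1098895) + 628837)) = √(-2/1725 + ((9568 - 1098895) + 628837)) = √(-2/1725 + (-1089327 + 628837)) = √(-2/1725 - 460490) = √(-794345252/1725) = 2*I*√13702455597/345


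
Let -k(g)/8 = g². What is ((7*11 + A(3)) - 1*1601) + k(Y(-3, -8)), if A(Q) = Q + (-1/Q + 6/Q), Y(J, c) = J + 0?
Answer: -4774/3 ≈ -1591.3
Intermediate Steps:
Y(J, c) = J
k(g) = -8*g²
A(Q) = Q + 5/Q
((7*11 + A(3)) - 1*1601) + k(Y(-3, -8)) = ((7*11 + (3 + 5/3)) - 1*1601) - 8*(-3)² = ((77 + (3 + 5*(⅓))) - 1601) - 8*9 = ((77 + (3 + 5/3)) - 1601) - 72 = ((77 + 14/3) - 1601) - 72 = (245/3 - 1601) - 72 = -4558/3 - 72 = -4774/3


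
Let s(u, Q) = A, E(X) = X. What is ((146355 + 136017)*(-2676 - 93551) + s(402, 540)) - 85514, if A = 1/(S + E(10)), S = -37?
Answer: -733641190867/27 ≈ -2.7172e+10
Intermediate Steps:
A = -1/27 (A = 1/(-37 + 10) = 1/(-27) = -1/27 ≈ -0.037037)
s(u, Q) = -1/27
((146355 + 136017)*(-2676 - 93551) + s(402, 540)) - 85514 = ((146355 + 136017)*(-2676 - 93551) - 1/27) - 85514 = (282372*(-96227) - 1/27) - 85514 = (-27171810444 - 1/27) - 85514 = -733638881989/27 - 85514 = -733641190867/27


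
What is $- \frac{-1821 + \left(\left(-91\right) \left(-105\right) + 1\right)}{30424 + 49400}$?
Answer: $- \frac{7735}{79824} \approx -0.096901$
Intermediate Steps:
$- \frac{-1821 + \left(\left(-91\right) \left(-105\right) + 1\right)}{30424 + 49400} = - \frac{-1821 + \left(9555 + 1\right)}{79824} = - \frac{-1821 + 9556}{79824} = - \frac{7735}{79824}$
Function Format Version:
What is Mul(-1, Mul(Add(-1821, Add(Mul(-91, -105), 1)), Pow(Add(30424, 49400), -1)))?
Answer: Rational(-7735, 79824) ≈ -0.096901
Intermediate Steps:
Mul(-1, Mul(Add(-1821, Add(Mul(-91, -105), 1)), Pow(Add(30424, 49400), -1))) = Mul(-1, Mul(Add(-1821, Add(9555, 1)), Pow(79824, -1))) = Mul(-1, Mul(Add(-1821, 9556), Rational(1, 79824))) = Mul(-1, Mul(7735, Rational(1, 79824))) = Mul(-1, Rational(7735, 79824)) = Rational(-7735, 79824)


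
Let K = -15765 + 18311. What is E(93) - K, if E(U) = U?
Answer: -2453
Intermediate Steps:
K = 2546
E(93) - K = 93 - 1*2546 = 93 - 2546 = -2453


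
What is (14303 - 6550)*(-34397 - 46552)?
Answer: -627597597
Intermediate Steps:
(14303 - 6550)*(-34397 - 46552) = 7753*(-80949) = -627597597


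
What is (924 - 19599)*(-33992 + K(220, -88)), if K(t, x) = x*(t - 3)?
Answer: 991418400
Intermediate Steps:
K(t, x) = x*(-3 + t)
(924 - 19599)*(-33992 + K(220, -88)) = (924 - 19599)*(-33992 - 88*(-3 + 220)) = -18675*(-33992 - 88*217) = -18675*(-33992 - 19096) = -18675*(-53088) = 991418400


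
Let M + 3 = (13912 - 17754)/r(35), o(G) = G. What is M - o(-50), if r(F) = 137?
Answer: 2597/137 ≈ 18.956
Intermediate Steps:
M = -4253/137 (M = -3 + (13912 - 17754)/137 = -3 - 3842*1/137 = -3 - 3842/137 = -4253/137 ≈ -31.044)
M - o(-50) = -4253/137 - 1*(-50) = -4253/137 + 50 = 2597/137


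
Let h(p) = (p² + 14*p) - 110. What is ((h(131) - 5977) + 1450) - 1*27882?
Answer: -13524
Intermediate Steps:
h(p) = -110 + p² + 14*p
((h(131) - 5977) + 1450) - 1*27882 = (((-110 + 131² + 14*131) - 5977) + 1450) - 1*27882 = (((-110 + 17161 + 1834) - 5977) + 1450) - 27882 = ((18885 - 5977) + 1450) - 27882 = (12908 + 1450) - 27882 = 14358 - 27882 = -13524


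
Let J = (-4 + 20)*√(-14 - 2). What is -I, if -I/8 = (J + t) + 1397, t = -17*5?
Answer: 10496 + 512*I ≈ 10496.0 + 512.0*I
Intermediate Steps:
t = -85
J = 64*I (J = 16*√(-16) = 16*(4*I) = 64*I ≈ 64.0*I)
I = -10496 - 512*I (I = -8*((64*I - 85) + 1397) = -8*((-85 + 64*I) + 1397) = -8*(1312 + 64*I) = -10496 - 512*I ≈ -10496.0 - 512.0*I)
-I = -(-10496 - 512*I) = 10496 + 512*I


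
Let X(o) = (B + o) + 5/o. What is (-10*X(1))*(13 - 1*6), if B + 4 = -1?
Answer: -70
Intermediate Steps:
B = -5 (B = -4 - 1 = -5)
X(o) = -5 + o + 5/o (X(o) = (-5 + o) + 5/o = -5 + o + 5/o)
(-10*X(1))*(13 - 1*6) = (-10*(-5 + 1 + 5/1))*(13 - 1*6) = (-10*(-5 + 1 + 5*1))*(13 - 6) = -10*(-5 + 1 + 5)*7 = -10*1*7 = -10*7 = -70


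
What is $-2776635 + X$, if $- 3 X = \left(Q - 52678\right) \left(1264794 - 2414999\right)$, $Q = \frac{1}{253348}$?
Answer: $- \frac{5117530700580085}{253348} \approx -2.02 \cdot 10^{10}$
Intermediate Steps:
$Q = \frac{1}{253348} \approx 3.9471 \cdot 10^{-6}$
$X = - \frac{5116827245656105}{253348}$ ($X = - \frac{\left(\frac{1}{253348} - 52678\right) \left(1264794 - 2414999\right)}{3} = - \frac{\left(\frac{1}{253348} - 52678\right) \left(-1150205\right)}{3} = - \frac{\left(- \frac{13345865943}{253348}\right) \left(-1150205\right)}{3} = \left(- \frac{1}{3}\right) \frac{15350481736968315}{253348} = - \frac{5116827245656105}{253348} \approx -2.0197 \cdot 10^{10}$)
$-2776635 + X = -2776635 - \frac{5116827245656105}{253348} = - \frac{5117530700580085}{253348}$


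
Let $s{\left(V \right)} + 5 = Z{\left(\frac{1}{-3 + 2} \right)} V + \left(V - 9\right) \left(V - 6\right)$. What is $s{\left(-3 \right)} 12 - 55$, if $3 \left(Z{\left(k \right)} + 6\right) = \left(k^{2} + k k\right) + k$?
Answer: $1385$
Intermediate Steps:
$Z{\left(k \right)} = -6 + \frac{k}{3} + \frac{2 k^{2}}{3}$ ($Z{\left(k \right)} = -6 + \frac{\left(k^{2} + k k\right) + k}{3} = -6 + \frac{\left(k^{2} + k^{2}\right) + k}{3} = -6 + \frac{2 k^{2} + k}{3} = -6 + \frac{k + 2 k^{2}}{3} = -6 + \left(\frac{k}{3} + \frac{2 k^{2}}{3}\right) = -6 + \frac{k}{3} + \frac{2 k^{2}}{3}$)
$s{\left(V \right)} = -5 - \frac{17 V}{3} + \left(-9 + V\right) \left(-6 + V\right)$ ($s{\left(V \right)} = -5 + \left(\left(-6 + \frac{1}{3 \left(-3 + 2\right)} + \frac{2 \left(\frac{1}{-3 + 2}\right)^{2}}{3}\right) V + \left(V - 9\right) \left(V - 6\right)\right) = -5 + \left(\left(-6 + \frac{1}{3 \left(-1\right)} + \frac{2 \left(\frac{1}{-1}\right)^{2}}{3}\right) V + \left(-9 + V\right) \left(-6 + V\right)\right) = -5 + \left(\left(-6 + \frac{1}{3} \left(-1\right) + \frac{2 \left(-1\right)^{2}}{3}\right) V + \left(-9 + V\right) \left(-6 + V\right)\right) = -5 + \left(\left(-6 - \frac{1}{3} + \frac{2}{3} \cdot 1\right) V + \left(-9 + V\right) \left(-6 + V\right)\right) = -5 + \left(\left(-6 - \frac{1}{3} + \frac{2}{3}\right) V + \left(-9 + V\right) \left(-6 + V\right)\right) = -5 - \left(\frac{17 V}{3} - \left(-9 + V\right) \left(-6 + V\right)\right) = -5 - \frac{17 V}{3} + \left(-9 + V\right) \left(-6 + V\right)$)
$s{\left(-3 \right)} 12 - 55 = \left(49 + \left(-3\right)^{2} - -62\right) 12 - 55 = \left(49 + 9 + 62\right) 12 - 55 = 120 \cdot 12 - 55 = 1440 - 55 = 1385$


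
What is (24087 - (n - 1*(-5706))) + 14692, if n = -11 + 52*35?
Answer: 31264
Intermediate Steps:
n = 1809 (n = -11 + 1820 = 1809)
(24087 - (n - 1*(-5706))) + 14692 = (24087 - (1809 - 1*(-5706))) + 14692 = (24087 - (1809 + 5706)) + 14692 = (24087 - 1*7515) + 14692 = (24087 - 7515) + 14692 = 16572 + 14692 = 31264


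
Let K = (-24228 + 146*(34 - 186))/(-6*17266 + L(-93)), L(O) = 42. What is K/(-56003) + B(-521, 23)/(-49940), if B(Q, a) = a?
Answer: -6168314183/13164489682740 ≈ -0.00046856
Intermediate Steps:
K = 2110/4707 (K = (-24228 + 146*(34 - 186))/(-6*17266 + 42) = (-24228 + 146*(-152))/(-103596 + 42) = (-24228 - 22192)/(-103554) = -46420*(-1/103554) = 2110/4707 ≈ 0.44827)
K/(-56003) + B(-521, 23)/(-49940) = (2110/4707)/(-56003) + 23/(-49940) = (2110/4707)*(-1/56003) + 23*(-1/49940) = -2110/263606121 - 23/49940 = -6168314183/13164489682740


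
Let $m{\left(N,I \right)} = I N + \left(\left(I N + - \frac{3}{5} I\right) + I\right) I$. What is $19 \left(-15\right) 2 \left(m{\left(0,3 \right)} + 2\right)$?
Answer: $-3192$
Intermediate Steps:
$m{\left(N,I \right)} = I N + I \left(\frac{2 I}{5} + I N\right)$ ($m{\left(N,I \right)} = I N + \left(\left(I N + \left(-3\right) \frac{1}{5} I\right) + I\right) I = I N + \left(\left(I N - \frac{3 I}{5}\right) + I\right) I = I N + \left(\left(- \frac{3 I}{5} + I N\right) + I\right) I = I N + \left(\frac{2 I}{5} + I N\right) I = I N + I \left(\frac{2 I}{5} + I N\right)$)
$19 \left(-15\right) 2 \left(m{\left(0,3 \right)} + 2\right) = 19 \left(-15\right) 2 \left(\frac{1}{5} \cdot 3 \left(2 \cdot 3 + 5 \cdot 0 + 5 \cdot 3 \cdot 0\right) + 2\right) = - 285 \cdot 2 \left(\frac{1}{5} \cdot 3 \left(6 + 0 + 0\right) + 2\right) = - 285 \cdot 2 \left(\frac{1}{5} \cdot 3 \cdot 6 + 2\right) = - 285 \cdot 2 \left(\frac{18}{5} + 2\right) = - 285 \cdot 2 \cdot \frac{28}{5} = \left(-285\right) \frac{56}{5} = -3192$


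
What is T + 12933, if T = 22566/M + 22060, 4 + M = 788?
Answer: 13728539/392 ≈ 35022.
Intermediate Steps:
M = 784 (M = -4 + 788 = 784)
T = 8658803/392 (T = 22566/784 + 22060 = 22566*(1/784) + 22060 = 11283/392 + 22060 = 8658803/392 ≈ 22089.)
T + 12933 = 8658803/392 + 12933 = 13728539/392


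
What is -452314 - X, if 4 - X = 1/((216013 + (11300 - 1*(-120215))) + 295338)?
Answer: -290779863387/642866 ≈ -4.5232e+5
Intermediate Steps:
X = 2571463/642866 (X = 4 - 1/((216013 + (11300 - 1*(-120215))) + 295338) = 4 - 1/((216013 + (11300 + 120215)) + 295338) = 4 - 1/((216013 + 131515) + 295338) = 4 - 1/(347528 + 295338) = 4 - 1/642866 = 2571463/642866 ≈ 4.0000)
-452314 - X = -452314 - 1*2571463/642866 = -452314 - 2571463/642866 = -290779863387/642866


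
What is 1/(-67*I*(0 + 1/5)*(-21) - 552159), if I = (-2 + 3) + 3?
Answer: -5/2755167 ≈ -1.8148e-6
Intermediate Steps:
I = 4 (I = 1 + 3 = 4)
1/(-67*I*(0 + 1/5)*(-21) - 552159) = 1/(-268*(0 + 1/5)*(-21) - 552159) = 1/(-268*(0 + 1*(⅕))*(-21) - 552159) = 1/(-268*(0 + ⅕)*(-21) - 552159) = 1/(-268/5*(-21) - 552159) = 1/(5628/5 - 552159) = 1/(-2755167/5) = -5/2755167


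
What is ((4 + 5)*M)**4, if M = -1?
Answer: 6561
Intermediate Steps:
((4 + 5)*M)**4 = ((4 + 5)*(-1))**4 = (9*(-1))**4 = (-9)**4 = 6561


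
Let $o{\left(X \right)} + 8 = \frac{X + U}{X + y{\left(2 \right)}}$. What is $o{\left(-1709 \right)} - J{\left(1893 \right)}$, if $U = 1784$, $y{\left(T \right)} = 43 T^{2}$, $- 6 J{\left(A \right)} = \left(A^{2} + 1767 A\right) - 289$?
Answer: $\frac{10648401641}{9222} \approx 1.1547 \cdot 10^{6}$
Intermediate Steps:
$J{\left(A \right)} = \frac{289}{6} - \frac{589 A}{2} - \frac{A^{2}}{6}$ ($J{\left(A \right)} = - \frac{\left(A^{2} + 1767 A\right) - 289}{6} = - \frac{-289 + A^{2} + 1767 A}{6} = \frac{289}{6} - \frac{589 A}{2} - \frac{A^{2}}{6}$)
$o{\left(X \right)} = -8 + \frac{1784 + X}{172 + X}$ ($o{\left(X \right)} = -8 + \frac{X + 1784}{X + 43 \cdot 2^{2}} = -8 + \frac{1784 + X}{X + 43 \cdot 4} = -8 + \frac{1784 + X}{X + 172} = -8 + \frac{1784 + X}{172 + X}$)
$o{\left(-1709 \right)} - J{\left(1893 \right)} = \frac{408 - -11963}{172 - 1709} - \left(\frac{289}{6} - \frac{1114977}{2} - \frac{1893^{2}}{6}\right) = \frac{408 + 11963}{-1537} - \left(\frac{289}{6} - \frac{1114977}{2} - \frac{1194483}{2}\right) = \left(- \frac{1}{1537}\right) 12371 - \left(\frac{289}{6} - \frac{1114977}{2} - \frac{1194483}{2}\right) = - \frac{12371}{1537} - - \frac{6928091}{6} = - \frac{12371}{1537} + \frac{6928091}{6} = \frac{10648401641}{9222}$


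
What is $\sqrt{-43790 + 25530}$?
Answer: $2 i \sqrt{4565} \approx 135.13 i$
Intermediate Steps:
$\sqrt{-43790 + 25530} = \sqrt{-18260} = 2 i \sqrt{4565}$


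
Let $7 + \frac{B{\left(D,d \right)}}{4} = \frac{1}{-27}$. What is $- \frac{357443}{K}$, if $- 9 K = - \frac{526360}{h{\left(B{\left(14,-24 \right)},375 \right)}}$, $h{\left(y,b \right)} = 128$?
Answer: $- \frac{51471792}{65795} \approx -782.31$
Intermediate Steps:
$B{\left(D,d \right)} = - \frac{760}{27}$ ($B{\left(D,d \right)} = -28 + \frac{4}{-27} = -28 + 4 \left(- \frac{1}{27}\right) = -28 - \frac{4}{27} = - \frac{760}{27}$)
$K = \frac{65795}{144}$ ($K = - \frac{\left(-526360\right) \frac{1}{128}}{9} = \left(- \frac{1}{9}\right) \left(- \frac{65795}{16}\right) = \frac{65795}{144} \approx 456.91$)
$- \frac{357443}{K} = - \frac{357443}{\frac{65795}{144}} = \left(-357443\right) \frac{144}{65795} = - \frac{51471792}{65795}$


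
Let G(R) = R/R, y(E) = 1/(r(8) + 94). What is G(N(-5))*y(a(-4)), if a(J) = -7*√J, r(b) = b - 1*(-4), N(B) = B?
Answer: 1/106 ≈ 0.0094340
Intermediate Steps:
r(b) = 4 + b (r(b) = b + 4 = 4 + b)
y(E) = 1/106 (y(E) = 1/((4 + 8) + 94) = 1/(12 + 94) = 1/106)
G(R) = 1
G(N(-5))*y(a(-4)) = 1*(1/106) = 1/106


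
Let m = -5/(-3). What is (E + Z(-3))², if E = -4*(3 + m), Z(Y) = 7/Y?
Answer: 441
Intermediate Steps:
m = 5/3 (m = -5*(-⅓) = 5/3 ≈ 1.6667)
E = -56/3 (E = -4*(3 + 5/3) = -4*14/3 = -56/3 ≈ -18.667)
(E + Z(-3))² = (-56/3 + 7/(-3))² = (-56/3 + 7*(-⅓))² = (-56/3 - 7/3)² = (-21)² = 441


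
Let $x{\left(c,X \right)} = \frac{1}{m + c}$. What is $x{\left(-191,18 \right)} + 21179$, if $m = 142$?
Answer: $\frac{1037770}{49} \approx 21179.0$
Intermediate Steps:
$x{\left(c,X \right)} = \frac{1}{142 + c}$
$x{\left(-191,18 \right)} + 21179 = \frac{1}{142 - 191} + 21179 = \frac{1}{-49} + 21179 = - \frac{1}{49} + 21179 = \frac{1037770}{49}$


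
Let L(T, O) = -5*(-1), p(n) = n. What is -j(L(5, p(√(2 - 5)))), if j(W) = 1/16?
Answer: -1/16 ≈ -0.062500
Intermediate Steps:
L(T, O) = 5
j(W) = 1/16
-j(L(5, p(√(2 - 5)))) = -1*1/16 = -1/16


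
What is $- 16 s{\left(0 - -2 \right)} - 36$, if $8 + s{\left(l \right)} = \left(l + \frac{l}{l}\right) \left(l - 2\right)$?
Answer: $92$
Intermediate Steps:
$s{\left(l \right)} = -8 + \left(1 + l\right) \left(-2 + l\right)$ ($s{\left(l \right)} = -8 + \left(l + \frac{l}{l}\right) \left(l - 2\right) = -8 + \left(l + 1\right) \left(-2 + l\right) = -8 + \left(1 + l\right) \left(-2 + l\right)$)
$- 16 s{\left(0 - -2 \right)} - 36 = - 16 \left(-10 + \left(0 - -2\right)^{2} - \left(0 - -2\right)\right) - 36 = - 16 \left(-10 + \left(0 + 2\right)^{2} - \left(0 + 2\right)\right) - 36 = - 16 \left(-10 + 2^{2} - 2\right) - 36 = - 16 \left(-10 + 4 - 2\right) - 36 = \left(-16\right) \left(-8\right) - 36 = 128 - 36 = 92$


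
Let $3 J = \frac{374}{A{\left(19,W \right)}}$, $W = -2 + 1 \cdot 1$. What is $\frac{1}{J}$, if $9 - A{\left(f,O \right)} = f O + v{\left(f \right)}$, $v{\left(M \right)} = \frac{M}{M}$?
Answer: $\frac{81}{374} \approx 0.21658$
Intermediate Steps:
$W = -1$ ($W = -2 + 1 = -1$)
$v{\left(M \right)} = 1$
$A{\left(f,O \right)} = 8 - O f$ ($A{\left(f,O \right)} = 9 - \left(f O + 1\right) = 9 - \left(O f + 1\right) = 9 - \left(1 + O f\right) = 8 - O f$)
$J = \frac{374}{81}$ ($J = \frac{374 \frac{1}{8 - \left(-1\right) 19}}{3} = \frac{374 \frac{1}{8 + 19}}{3} = \frac{374 \cdot \frac{1}{27}}{3} = \frac{1}{3} \cdot \frac{374}{27} = \frac{374}{81} \approx 4.6173$)
$\frac{1}{J} = \frac{1}{\frac{374}{81}} = \frac{81}{374}$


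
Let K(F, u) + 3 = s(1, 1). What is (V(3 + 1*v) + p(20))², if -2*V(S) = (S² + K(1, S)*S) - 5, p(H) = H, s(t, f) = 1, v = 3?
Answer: 441/4 ≈ 110.25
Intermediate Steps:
K(F, u) = -2 (K(F, u) = -3 + 1 = -2)
V(S) = 5/2 + S - S²/2 (V(S) = -((S² - 2*S) - 5)/2 = -(-5 + S² - 2*S)/2 = 5/2 + S - S²/2)
(V(3 + 1*v) + p(20))² = ((5/2 + (3 + 1*3) - (3 + 1*3)²/2) + 20)² = ((5/2 + (3 + 3) - (3 + 3)²/2) + 20)² = ((5/2 + 6 - ½*6²) + 20)² = ((5/2 + 6 - ½*36) + 20)² = ((5/2 + 6 - 18) + 20)² = (-19/2 + 20)² = (21/2)² = 441/4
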